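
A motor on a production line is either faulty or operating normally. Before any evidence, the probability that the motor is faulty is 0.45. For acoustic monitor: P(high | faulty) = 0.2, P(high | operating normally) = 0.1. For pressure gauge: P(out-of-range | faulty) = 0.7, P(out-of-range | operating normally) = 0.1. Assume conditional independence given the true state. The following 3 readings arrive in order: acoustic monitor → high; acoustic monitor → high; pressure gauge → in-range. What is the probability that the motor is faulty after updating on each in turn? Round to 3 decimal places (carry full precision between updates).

0.522

After acoustic monitor='high': P(faulty) = 0.2·0.4500 / (0.2·0.4500 + 0.1·0.5500) ≈ 0.6207
After acoustic monitor='high': P(faulty) = 0.2·0.6207 / (0.2·0.6207 + 0.1·0.3793) ≈ 0.7660
After pressure gauge='in-range': P(faulty) = 0.3·0.7660 / (0.3·0.7660 + 0.9·0.2340) ≈ 0.5217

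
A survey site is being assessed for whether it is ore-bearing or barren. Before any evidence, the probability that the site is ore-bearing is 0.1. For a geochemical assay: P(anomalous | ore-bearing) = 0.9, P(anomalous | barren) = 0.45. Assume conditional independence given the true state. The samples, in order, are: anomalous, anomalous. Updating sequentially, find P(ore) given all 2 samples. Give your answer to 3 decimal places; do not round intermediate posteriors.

Apply Bayes' rule sequentially, carrying P(ore) forward.
After 'anomalous': P(ore) = 0.9·0.1000 / (0.9·0.1000 + 0.45·0.9000) ≈ 0.1818
After 'anomalous': P(ore) = 0.9·0.1818 / (0.9·0.1818 + 0.45·0.8182) ≈ 0.3077

0.308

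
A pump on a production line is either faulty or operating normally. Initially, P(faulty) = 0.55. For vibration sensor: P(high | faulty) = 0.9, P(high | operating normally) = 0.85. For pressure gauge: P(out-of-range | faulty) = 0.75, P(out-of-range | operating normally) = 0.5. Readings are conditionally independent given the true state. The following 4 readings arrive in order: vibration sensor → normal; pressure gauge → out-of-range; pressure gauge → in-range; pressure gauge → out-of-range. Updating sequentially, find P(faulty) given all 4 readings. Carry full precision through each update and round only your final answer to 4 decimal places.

0.4783

After vibration sensor='normal': P(faulty) = 0.1·0.5500 / (0.1·0.5500 + 0.15·0.4500) ≈ 0.4490
After pressure gauge='out-of-range': P(faulty) = 0.75·0.4490 / (0.75·0.4490 + 0.5·0.5510) ≈ 0.5500
After pressure gauge='in-range': P(faulty) = 0.25·0.5500 / (0.25·0.5500 + 0.5·0.4500) ≈ 0.3793
After pressure gauge='out-of-range': P(faulty) = 0.75·0.3793 / (0.75·0.3793 + 0.5·0.6207) ≈ 0.4783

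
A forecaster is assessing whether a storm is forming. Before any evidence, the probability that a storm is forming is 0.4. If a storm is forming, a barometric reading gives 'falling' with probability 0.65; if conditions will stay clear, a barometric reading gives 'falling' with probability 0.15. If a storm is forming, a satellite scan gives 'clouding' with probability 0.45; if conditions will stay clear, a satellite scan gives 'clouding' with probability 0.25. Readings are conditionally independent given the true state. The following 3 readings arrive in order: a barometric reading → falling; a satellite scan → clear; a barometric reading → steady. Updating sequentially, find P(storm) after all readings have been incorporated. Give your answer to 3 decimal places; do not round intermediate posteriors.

Each posterior becomes the prior for the next update.
After a barometric reading='falling': P(storm) = 0.65·0.4000 / (0.65·0.4000 + 0.15·0.6000) ≈ 0.7429
After a satellite scan='clear': P(storm) = 0.55·0.7429 / (0.55·0.7429 + 0.75·0.2571) ≈ 0.6793
After a barometric reading='steady': P(storm) = 0.35·0.6793 / (0.35·0.6793 + 0.85·0.3207) ≈ 0.4659

0.466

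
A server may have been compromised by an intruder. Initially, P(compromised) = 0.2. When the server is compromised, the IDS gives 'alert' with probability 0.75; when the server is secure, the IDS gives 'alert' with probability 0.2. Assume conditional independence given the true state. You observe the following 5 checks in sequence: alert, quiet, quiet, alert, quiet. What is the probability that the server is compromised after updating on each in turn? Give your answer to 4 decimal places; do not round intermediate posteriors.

0.0969

After 'alert': P(compromised) = 0.75·0.2000 / (0.75·0.2000 + 0.2·0.8000) ≈ 0.4839
After 'quiet': P(compromised) = 0.25·0.4839 / (0.25·0.4839 + 0.8·0.5161) ≈ 0.2266
After 'quiet': P(compromised) = 0.25·0.2266 / (0.25·0.2266 + 0.8·0.7734) ≈ 0.0839
After 'alert': P(compromised) = 0.75·0.0839 / (0.75·0.0839 + 0.2·0.9161) ≈ 0.2556
After 'quiet': P(compromised) = 0.25·0.2556 / (0.25·0.2556 + 0.8·0.7444) ≈ 0.0969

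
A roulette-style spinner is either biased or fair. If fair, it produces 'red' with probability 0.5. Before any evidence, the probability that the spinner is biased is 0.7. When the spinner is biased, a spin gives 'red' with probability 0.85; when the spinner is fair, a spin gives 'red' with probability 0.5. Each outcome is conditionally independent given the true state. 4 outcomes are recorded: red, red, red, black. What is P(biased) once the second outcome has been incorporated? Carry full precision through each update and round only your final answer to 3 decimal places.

0.871

After 'red': P(biased) = 0.85·0.7000 / (0.85·0.7000 + 0.5·0.3000) ≈ 0.7987
After 'red': P(biased) = 0.85·0.7987 / (0.85·0.7987 + 0.5·0.2013) ≈ 0.8709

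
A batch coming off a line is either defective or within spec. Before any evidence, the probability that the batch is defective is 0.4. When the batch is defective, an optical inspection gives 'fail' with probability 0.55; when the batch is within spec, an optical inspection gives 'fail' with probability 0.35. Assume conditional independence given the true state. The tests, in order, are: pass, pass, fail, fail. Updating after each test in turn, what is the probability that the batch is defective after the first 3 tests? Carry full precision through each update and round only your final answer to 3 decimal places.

0.334

After 'pass': P(defective) = 0.45·0.4000 / (0.45·0.4000 + 0.65·0.6000) ≈ 0.3158
After 'pass': P(defective) = 0.45·0.3158 / (0.45·0.3158 + 0.65·0.6842) ≈ 0.2422
After 'fail': P(defective) = 0.55·0.2422 / (0.55·0.2422 + 0.35·0.7578) ≈ 0.3343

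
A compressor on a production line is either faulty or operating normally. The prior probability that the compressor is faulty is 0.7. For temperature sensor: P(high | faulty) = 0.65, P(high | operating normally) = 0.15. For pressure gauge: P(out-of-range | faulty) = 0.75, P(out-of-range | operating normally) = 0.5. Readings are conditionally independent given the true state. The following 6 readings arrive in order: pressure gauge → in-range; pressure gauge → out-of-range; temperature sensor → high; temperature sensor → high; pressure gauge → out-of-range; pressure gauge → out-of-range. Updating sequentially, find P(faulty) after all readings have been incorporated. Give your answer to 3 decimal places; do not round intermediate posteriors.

0.987

Each posterior becomes the prior for the next update.
After pressure gauge='in-range': P(faulty) = 0.25·0.7000 / (0.25·0.7000 + 0.5·0.3000) ≈ 0.5385
After pressure gauge='out-of-range': P(faulty) = 0.75·0.5385 / (0.75·0.5385 + 0.5·0.4615) ≈ 0.6364
After temperature sensor='high': P(faulty) = 0.65·0.6364 / (0.65·0.6364 + 0.15·0.3636) ≈ 0.8835
After temperature sensor='high': P(faulty) = 0.65·0.8835 / (0.65·0.8835 + 0.15·0.1165) ≈ 0.9705
After pressure gauge='out-of-range': P(faulty) = 0.75·0.9705 / (0.75·0.9705 + 0.5·0.0295) ≈ 0.9801
After pressure gauge='out-of-range': P(faulty) = 0.75·0.9801 / (0.75·0.9801 + 0.5·0.0199) ≈ 0.9867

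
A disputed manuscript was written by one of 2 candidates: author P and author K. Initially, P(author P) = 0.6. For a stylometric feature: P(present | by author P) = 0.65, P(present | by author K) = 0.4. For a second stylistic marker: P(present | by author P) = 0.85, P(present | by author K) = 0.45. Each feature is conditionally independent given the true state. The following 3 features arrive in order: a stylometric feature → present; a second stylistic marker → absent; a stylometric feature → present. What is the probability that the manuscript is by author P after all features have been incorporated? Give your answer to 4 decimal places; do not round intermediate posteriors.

Each posterior becomes the prior for the next update.
After a stylometric feature='present': P(author P) = 0.65·0.6000 / (0.65·0.6000 + 0.4·0.4000) ≈ 0.7091
After a second stylistic marker='absent': P(author P) = 0.15·0.7091 / (0.15·0.7091 + 0.55·0.2909) ≈ 0.3993
After a stylometric feature='present': P(author P) = 0.65·0.3993 / (0.65·0.3993 + 0.4·0.6007) ≈ 0.5193

0.5193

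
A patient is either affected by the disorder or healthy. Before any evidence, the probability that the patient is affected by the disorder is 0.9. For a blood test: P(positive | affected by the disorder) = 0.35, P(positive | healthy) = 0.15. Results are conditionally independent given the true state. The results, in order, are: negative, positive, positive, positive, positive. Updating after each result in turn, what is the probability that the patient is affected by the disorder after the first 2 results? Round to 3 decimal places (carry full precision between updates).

After 'negative': P(affected) = 0.65·0.9000 / (0.65·0.9000 + 0.85·0.1000) ≈ 0.8731
After 'positive': P(affected) = 0.35·0.8731 / (0.35·0.8731 + 0.15·0.1269) ≈ 0.9414

0.941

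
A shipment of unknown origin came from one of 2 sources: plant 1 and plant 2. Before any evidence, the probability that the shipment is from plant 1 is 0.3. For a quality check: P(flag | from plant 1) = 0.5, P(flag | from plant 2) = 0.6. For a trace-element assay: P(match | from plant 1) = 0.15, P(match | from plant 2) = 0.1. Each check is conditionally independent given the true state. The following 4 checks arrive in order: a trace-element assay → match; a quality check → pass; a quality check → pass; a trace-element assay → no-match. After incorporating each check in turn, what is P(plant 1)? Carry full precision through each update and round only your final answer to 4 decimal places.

0.4868

After a trace-element assay='match': P(plant 1) = 0.15·0.3000 / (0.15·0.3000 + 0.1·0.7000) ≈ 0.3913
After a quality check='pass': P(plant 1) = 0.5·0.3913 / (0.5·0.3913 + 0.4·0.6087) ≈ 0.4455
After a quality check='pass': P(plant 1) = 0.5·0.4455 / (0.5·0.4455 + 0.4·0.5545) ≈ 0.5011
After a trace-element assay='no-match': P(plant 1) = 0.85·0.5011 / (0.85·0.5011 + 0.9·0.4989) ≈ 0.4868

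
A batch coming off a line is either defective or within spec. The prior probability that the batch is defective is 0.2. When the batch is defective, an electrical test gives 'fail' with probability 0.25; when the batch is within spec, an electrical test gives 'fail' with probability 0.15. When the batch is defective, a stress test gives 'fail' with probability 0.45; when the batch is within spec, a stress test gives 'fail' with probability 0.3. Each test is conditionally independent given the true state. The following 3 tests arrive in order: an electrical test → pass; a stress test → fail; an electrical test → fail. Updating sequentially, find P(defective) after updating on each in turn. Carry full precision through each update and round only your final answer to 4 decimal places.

0.3555

After an electrical test='pass': P(defective) = 0.75·0.2000 / (0.75·0.2000 + 0.85·0.8000) ≈ 0.1807
After a stress test='fail': P(defective) = 0.45·0.1807 / (0.45·0.1807 + 0.3·0.8193) ≈ 0.2486
After an electrical test='fail': P(defective) = 0.25·0.2486 / (0.25·0.2486 + 0.15·0.7514) ≈ 0.3555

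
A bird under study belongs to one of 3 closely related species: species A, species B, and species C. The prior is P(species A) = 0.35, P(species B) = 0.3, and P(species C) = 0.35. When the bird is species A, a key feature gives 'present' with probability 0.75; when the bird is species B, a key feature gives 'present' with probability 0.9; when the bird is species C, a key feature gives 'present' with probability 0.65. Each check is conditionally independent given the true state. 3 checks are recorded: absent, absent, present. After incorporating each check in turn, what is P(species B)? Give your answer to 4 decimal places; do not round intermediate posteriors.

Apply Bayes' rule sequentially, carrying P(species B) forward.
After 'absent': normaliser = 0.25·0.3500 + 0.1·0.3000 + 0.35·0.3500; P(species A) ≈ 0.3646, P(species B) ≈ 0.1250, P(species C) ≈ 0.5104
After 'absent': normaliser = 0.25·0.3646 + 0.1·0.1250 + 0.35·0.5104; P(species A) ≈ 0.3229, P(species B) ≈ 0.0443, P(species C) ≈ 0.6328
After 'present': normaliser = 0.75·0.3229 + 0.9·0.0443 + 0.65·0.6328; P(species A) ≈ 0.3493, P(species B) ≈ 0.0575, P(species C) ≈ 0.5933

0.0575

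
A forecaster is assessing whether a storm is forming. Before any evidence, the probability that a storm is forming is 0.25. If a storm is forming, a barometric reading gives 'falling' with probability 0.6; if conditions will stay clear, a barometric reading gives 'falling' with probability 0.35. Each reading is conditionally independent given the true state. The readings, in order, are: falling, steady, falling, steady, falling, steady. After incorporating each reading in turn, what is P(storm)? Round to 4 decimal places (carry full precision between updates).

After 'falling': P(storm) = 0.6·0.2500 / (0.6·0.2500 + 0.35·0.7500) ≈ 0.3636
After 'steady': P(storm) = 0.4·0.3636 / (0.4·0.3636 + 0.65·0.6364) ≈ 0.2602
After 'falling': P(storm) = 0.6·0.2602 / (0.6·0.2602 + 0.35·0.7398) ≈ 0.3761
After 'steady': P(storm) = 0.4·0.3761 / (0.4·0.3761 + 0.65·0.6239) ≈ 0.2706
After 'falling': P(storm) = 0.6·0.2706 / (0.6·0.2706 + 0.35·0.7294) ≈ 0.3887
After 'steady': P(storm) = 0.4·0.3887 / (0.4·0.3887 + 0.65·0.6113) ≈ 0.2813

0.2813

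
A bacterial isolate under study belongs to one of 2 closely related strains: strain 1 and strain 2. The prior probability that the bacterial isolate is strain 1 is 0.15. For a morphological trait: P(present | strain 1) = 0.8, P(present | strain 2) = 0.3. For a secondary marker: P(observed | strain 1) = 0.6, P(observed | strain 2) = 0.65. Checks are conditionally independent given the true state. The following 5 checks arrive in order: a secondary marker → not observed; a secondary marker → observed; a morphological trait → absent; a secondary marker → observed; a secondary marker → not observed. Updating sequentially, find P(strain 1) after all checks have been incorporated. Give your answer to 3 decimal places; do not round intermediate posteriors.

0.053

After a secondary marker='not observed': P(strain 1) = 0.4·0.1500 / (0.4·0.1500 + 0.35·0.8500) ≈ 0.1678
After a secondary marker='observed': P(strain 1) = 0.6·0.1678 / (0.6·0.1678 + 0.65·0.8322) ≈ 0.1569
After a morphological trait='absent': P(strain 1) = 0.2·0.1569 / (0.2·0.1569 + 0.7·0.8431) ≈ 0.0505
After a secondary marker='observed': P(strain 1) = 0.6·0.0505 / (0.6·0.0505 + 0.65·0.9495) ≈ 0.0468
After a secondary marker='not observed': P(strain 1) = 0.4·0.0468 / (0.4·0.0468 + 0.35·0.9532) ≈ 0.0531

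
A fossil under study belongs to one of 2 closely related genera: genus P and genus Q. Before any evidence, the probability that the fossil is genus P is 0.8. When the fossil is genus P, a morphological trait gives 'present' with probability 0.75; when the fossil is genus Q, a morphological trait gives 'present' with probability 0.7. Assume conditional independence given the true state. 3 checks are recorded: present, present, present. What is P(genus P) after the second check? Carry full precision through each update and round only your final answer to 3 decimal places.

0.821

After 'present': P(genus P) = 0.75·0.8000 / (0.75·0.8000 + 0.7·0.2000) ≈ 0.8108
After 'present': P(genus P) = 0.75·0.8108 / (0.75·0.8108 + 0.7·0.1892) ≈ 0.8212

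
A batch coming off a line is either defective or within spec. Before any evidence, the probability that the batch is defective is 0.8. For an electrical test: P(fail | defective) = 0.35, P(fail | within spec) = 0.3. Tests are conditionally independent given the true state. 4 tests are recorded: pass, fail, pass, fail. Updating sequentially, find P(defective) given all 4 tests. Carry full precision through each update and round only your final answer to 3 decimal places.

After 'pass': P(defective) = 0.65·0.8000 / (0.65·0.8000 + 0.7·0.2000) ≈ 0.7879
After 'fail': P(defective) = 0.35·0.7879 / (0.35·0.7879 + 0.3·0.2121) ≈ 0.8125
After 'pass': P(defective) = 0.65·0.8125 / (0.65·0.8125 + 0.7·0.1875) ≈ 0.8009
After 'fail': P(defective) = 0.35·0.8009 / (0.35·0.8009 + 0.3·0.1991) ≈ 0.8244

0.824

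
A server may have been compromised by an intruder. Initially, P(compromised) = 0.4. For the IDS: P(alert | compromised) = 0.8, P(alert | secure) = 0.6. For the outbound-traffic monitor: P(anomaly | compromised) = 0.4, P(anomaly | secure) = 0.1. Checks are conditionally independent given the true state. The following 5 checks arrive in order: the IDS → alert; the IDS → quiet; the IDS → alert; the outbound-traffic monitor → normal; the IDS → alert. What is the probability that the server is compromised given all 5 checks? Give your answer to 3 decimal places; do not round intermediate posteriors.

After the IDS='alert': P(compromised) = 0.8·0.4000 / (0.8·0.4000 + 0.6·0.6000) ≈ 0.4706
After the IDS='quiet': P(compromised) = 0.2·0.4706 / (0.2·0.4706 + 0.4·0.5294) ≈ 0.3077
After the IDS='alert': P(compromised) = 0.8·0.3077 / (0.8·0.3077 + 0.6·0.6923) ≈ 0.3721
After the outbound-traffic monitor='normal': P(compromised) = 0.6·0.3721 / (0.6·0.3721 + 0.9·0.6279) ≈ 0.2832
After the IDS='alert': P(compromised) = 0.8·0.2832 / (0.8·0.2832 + 0.6·0.7168) ≈ 0.3450

0.345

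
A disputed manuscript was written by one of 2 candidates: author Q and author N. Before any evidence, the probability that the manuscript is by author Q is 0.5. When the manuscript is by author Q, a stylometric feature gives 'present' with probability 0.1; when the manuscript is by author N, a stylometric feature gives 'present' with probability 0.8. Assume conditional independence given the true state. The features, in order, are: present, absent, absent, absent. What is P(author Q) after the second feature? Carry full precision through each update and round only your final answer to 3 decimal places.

0.360

Apply Bayes' rule sequentially, carrying P(author Q) forward.
After 'present': P(author Q) = 0.1·0.5000 / (0.1·0.5000 + 0.8·0.5000) ≈ 0.1111
After 'absent': P(author Q) = 0.9·0.1111 / (0.9·0.1111 + 0.2·0.8889) ≈ 0.3600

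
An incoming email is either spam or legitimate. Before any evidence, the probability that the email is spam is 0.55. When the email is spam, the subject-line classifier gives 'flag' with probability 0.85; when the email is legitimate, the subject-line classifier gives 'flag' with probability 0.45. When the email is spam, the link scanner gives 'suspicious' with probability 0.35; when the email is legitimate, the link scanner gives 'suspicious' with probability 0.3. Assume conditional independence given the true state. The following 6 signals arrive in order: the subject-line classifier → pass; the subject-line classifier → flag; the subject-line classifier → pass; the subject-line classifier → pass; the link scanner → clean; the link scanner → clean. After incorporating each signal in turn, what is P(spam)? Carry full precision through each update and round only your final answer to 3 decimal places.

0.039

After the subject-line classifier='pass': P(spam) = 0.15·0.5500 / (0.15·0.5500 + 0.55·0.4500) ≈ 0.2500
After the subject-line classifier='flag': P(spam) = 0.85·0.2500 / (0.85·0.2500 + 0.45·0.7500) ≈ 0.3864
After the subject-line classifier='pass': P(spam) = 0.15·0.3864 / (0.15·0.3864 + 0.55·0.6136) ≈ 0.1466
After the subject-line classifier='pass': P(spam) = 0.15·0.1466 / (0.15·0.1466 + 0.55·0.8534) ≈ 0.0447
After the link scanner='clean': P(spam) = 0.65·0.0447 / (0.65·0.0447 + 0.7·0.9553) ≈ 0.0417
After the link scanner='clean': P(spam) = 0.65·0.0417 / (0.65·0.0417 + 0.7·0.9583) ≈ 0.0388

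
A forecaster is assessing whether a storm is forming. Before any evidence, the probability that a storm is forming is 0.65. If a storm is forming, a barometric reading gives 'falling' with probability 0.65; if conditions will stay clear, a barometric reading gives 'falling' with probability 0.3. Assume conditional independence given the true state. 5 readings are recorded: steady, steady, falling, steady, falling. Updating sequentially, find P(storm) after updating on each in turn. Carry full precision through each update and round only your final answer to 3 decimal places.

0.521

Apply Bayes' rule sequentially, carrying P(storm) forward.
After 'steady': P(storm) = 0.35·0.6500 / (0.35·0.6500 + 0.7·0.3500) ≈ 0.4815
After 'steady': P(storm) = 0.35·0.4815 / (0.35·0.4815 + 0.7·0.5185) ≈ 0.3171
After 'falling': P(storm) = 0.65·0.3171 / (0.65·0.3171 + 0.3·0.6829) ≈ 0.5015
After 'steady': P(storm) = 0.35·0.5015 / (0.35·0.5015 + 0.7·0.4985) ≈ 0.3347
After 'falling': P(storm) = 0.65·0.3347 / (0.65·0.3347 + 0.3·0.6653) ≈ 0.5215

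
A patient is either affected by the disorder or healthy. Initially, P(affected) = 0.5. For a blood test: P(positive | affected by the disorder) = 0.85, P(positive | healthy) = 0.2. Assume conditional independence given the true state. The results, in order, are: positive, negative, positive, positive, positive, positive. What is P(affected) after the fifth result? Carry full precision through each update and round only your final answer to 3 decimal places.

After 'positive': P(affected) = 0.85·0.5000 / (0.85·0.5000 + 0.2·0.5000) ≈ 0.8095
After 'negative': P(affected) = 0.15·0.8095 / (0.15·0.8095 + 0.8·0.1905) ≈ 0.4435
After 'positive': P(affected) = 0.85·0.4435 / (0.85·0.4435 + 0.2·0.5565) ≈ 0.7720
After 'positive': P(affected) = 0.85·0.7720 / (0.85·0.7720 + 0.2·0.2280) ≈ 0.9350
After 'positive': P(affected) = 0.85·0.9350 / (0.85·0.9350 + 0.2·0.0650) ≈ 0.9839

0.984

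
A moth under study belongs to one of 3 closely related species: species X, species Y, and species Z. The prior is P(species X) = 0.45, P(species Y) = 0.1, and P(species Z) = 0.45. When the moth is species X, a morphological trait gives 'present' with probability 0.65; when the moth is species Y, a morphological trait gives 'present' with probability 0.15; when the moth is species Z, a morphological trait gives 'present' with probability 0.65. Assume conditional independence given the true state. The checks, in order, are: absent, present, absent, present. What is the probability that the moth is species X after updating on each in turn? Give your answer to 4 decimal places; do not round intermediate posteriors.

0.4831

After 'absent': normaliser = 0.35·0.4500 + 0.85·0.1000 + 0.35·0.4500; P(species X) ≈ 0.3937, P(species Y) ≈ 0.2125, P(species Z) ≈ 0.3937
After 'present': normaliser = 0.65·0.3937 + 0.15·0.2125 + 0.65·0.3937; P(species X) ≈ 0.4707, P(species Y) ≈ 0.0586, P(species Z) ≈ 0.4707
After 'absent': normaliser = 0.35·0.4707 + 0.85·0.0586 + 0.35·0.4707; P(species X) ≈ 0.4343, P(species Y) ≈ 0.1314, P(species Z) ≈ 0.4343
After 'present': normaliser = 0.65·0.4343 + 0.15·0.1314 + 0.65·0.4343; P(species X) ≈ 0.4831, P(species Y) ≈ 0.0337, P(species Z) ≈ 0.4831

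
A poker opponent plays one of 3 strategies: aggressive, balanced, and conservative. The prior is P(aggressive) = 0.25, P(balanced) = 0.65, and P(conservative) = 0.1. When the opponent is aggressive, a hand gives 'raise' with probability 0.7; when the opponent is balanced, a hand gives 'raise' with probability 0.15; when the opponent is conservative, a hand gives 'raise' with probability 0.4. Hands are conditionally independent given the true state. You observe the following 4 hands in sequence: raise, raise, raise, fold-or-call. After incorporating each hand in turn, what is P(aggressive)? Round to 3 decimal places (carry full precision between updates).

0.818

Each posterior becomes the prior for the next update.
After 'raise': normaliser = 0.7·0.2500 + 0.15·0.6500 + 0.4·0.1000; P(aggressive) ≈ 0.5600, P(balanced) ≈ 0.3120, P(conservative) ≈ 0.1280
After 'raise': normaliser = 0.7·0.5600 + 0.15·0.3120 + 0.4·0.1280; P(aggressive) ≈ 0.8000, P(balanced) ≈ 0.0955, P(conservative) ≈ 0.1045
After 'raise': normaliser = 0.7·0.8000 + 0.15·0.0955 + 0.4·0.1045; P(aggressive) ≈ 0.9089, P(balanced) ≈ 0.0233, P(conservative) ≈ 0.0678
After 'fold-or-call': normaliser = 0.3·0.9089 + 0.85·0.0233 + 0.6·0.0678; P(aggressive) ≈ 0.8185, P(balanced) ≈ 0.0593, P(conservative) ≈ 0.1222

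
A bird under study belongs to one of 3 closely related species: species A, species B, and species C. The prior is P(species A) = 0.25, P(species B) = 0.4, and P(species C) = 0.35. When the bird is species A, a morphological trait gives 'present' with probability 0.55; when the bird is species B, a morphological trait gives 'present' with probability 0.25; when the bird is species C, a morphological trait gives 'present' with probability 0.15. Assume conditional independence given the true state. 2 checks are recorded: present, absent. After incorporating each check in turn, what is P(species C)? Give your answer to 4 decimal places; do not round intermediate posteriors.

After 'present': normaliser = 0.55·0.2500 + 0.25·0.4000 + 0.15·0.3500; P(species A) ≈ 0.4741, P(species B) ≈ 0.3448, P(species C) ≈ 0.1810
After 'absent': normaliser = 0.45·0.4741 + 0.75·0.3448 + 0.85·0.1810; P(species A) ≈ 0.3409, P(species B) ≈ 0.4132, P(species C) ≈ 0.2459

0.2459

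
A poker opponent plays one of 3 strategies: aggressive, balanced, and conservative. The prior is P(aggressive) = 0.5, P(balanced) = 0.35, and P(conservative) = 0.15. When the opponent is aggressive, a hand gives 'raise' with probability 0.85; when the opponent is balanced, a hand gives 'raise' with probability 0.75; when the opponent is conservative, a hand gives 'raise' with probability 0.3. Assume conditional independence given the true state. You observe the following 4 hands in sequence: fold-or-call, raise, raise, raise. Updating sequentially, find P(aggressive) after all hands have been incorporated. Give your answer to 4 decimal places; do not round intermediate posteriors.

0.5368

After 'fold-or-call': normaliser = 0.15·0.5000 + 0.25·0.3500 + 0.7·0.1500; P(aggressive) ≈ 0.2804, P(balanced) ≈ 0.3271, P(conservative) ≈ 0.3925
After 'raise': normaliser = 0.85·0.2804 + 0.75·0.3271 + 0.3·0.3925; P(aggressive) ≈ 0.3963, P(balanced) ≈ 0.4079, P(conservative) ≈ 0.1958
After 'raise': normaliser = 0.85·0.3963 + 0.75·0.4079 + 0.3·0.1958; P(aggressive) ≈ 0.4801, P(balanced) ≈ 0.4361, P(conservative) ≈ 0.0837
After 'raise': normaliser = 0.85·0.4801 + 0.75·0.4361 + 0.3·0.0837; P(aggressive) ≈ 0.5368, P(balanced) ≈ 0.4302, P(conservative) ≈ 0.0330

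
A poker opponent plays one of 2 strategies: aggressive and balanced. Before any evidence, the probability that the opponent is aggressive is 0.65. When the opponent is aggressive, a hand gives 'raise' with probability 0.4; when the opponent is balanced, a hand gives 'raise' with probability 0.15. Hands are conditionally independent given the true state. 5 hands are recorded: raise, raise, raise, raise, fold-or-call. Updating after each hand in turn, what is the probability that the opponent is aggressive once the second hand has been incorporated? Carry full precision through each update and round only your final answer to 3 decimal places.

After 'raise': P(aggressive) = 0.4·0.6500 / (0.4·0.6500 + 0.15·0.3500) ≈ 0.8320
After 'raise': P(aggressive) = 0.4·0.8320 / (0.4·0.8320 + 0.15·0.1680) ≈ 0.9296

0.930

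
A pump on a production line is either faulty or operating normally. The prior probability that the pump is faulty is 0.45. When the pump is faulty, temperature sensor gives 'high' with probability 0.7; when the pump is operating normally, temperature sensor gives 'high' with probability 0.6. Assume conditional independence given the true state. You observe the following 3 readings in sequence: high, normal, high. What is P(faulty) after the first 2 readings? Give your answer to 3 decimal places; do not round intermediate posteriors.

After 'high': P(faulty) = 0.7·0.4500 / (0.7·0.4500 + 0.6·0.5500) ≈ 0.4884
After 'normal': P(faulty) = 0.3·0.4884 / (0.3·0.4884 + 0.4·0.5116) ≈ 0.4172

0.417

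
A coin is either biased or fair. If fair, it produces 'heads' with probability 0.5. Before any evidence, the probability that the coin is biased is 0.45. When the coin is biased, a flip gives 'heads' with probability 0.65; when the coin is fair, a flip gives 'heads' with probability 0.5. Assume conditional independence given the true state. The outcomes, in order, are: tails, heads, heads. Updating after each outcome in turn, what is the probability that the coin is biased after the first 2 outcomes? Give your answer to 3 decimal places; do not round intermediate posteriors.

Each posterior becomes the prior for the next update.
After 'tails': P(biased) = 0.35·0.4500 / (0.35·0.4500 + 0.5·0.5500) ≈ 0.3642
After 'heads': P(biased) = 0.65·0.3642 / (0.65·0.3642 + 0.5·0.6358) ≈ 0.4268

0.427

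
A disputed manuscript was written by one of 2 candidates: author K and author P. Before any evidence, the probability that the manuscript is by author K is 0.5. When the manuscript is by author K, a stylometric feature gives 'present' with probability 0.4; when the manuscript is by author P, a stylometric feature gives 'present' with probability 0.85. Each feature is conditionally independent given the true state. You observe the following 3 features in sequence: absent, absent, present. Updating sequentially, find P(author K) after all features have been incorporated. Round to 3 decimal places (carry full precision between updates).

After 'absent': P(author K) = 0.6·0.5000 / (0.6·0.5000 + 0.15·0.5000) ≈ 0.8000
After 'absent': P(author K) = 0.6·0.8000 / (0.6·0.8000 + 0.15·0.2000) ≈ 0.9412
After 'present': P(author K) = 0.4·0.9412 / (0.4·0.9412 + 0.85·0.0588) ≈ 0.8828

0.883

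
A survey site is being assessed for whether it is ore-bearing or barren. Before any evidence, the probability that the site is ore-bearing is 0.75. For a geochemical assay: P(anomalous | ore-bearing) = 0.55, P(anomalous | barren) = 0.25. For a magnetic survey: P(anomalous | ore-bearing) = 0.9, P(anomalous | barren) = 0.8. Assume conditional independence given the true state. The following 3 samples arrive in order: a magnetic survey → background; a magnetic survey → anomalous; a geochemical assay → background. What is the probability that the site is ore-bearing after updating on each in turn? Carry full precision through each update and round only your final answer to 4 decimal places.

0.5031

After a magnetic survey='background': P(ore) = 0.1·0.7500 / (0.1·0.7500 + 0.2·0.2500) ≈ 0.6000
After a magnetic survey='anomalous': P(ore) = 0.9·0.6000 / (0.9·0.6000 + 0.8·0.4000) ≈ 0.6279
After a geochemical assay='background': P(ore) = 0.45·0.6279 / (0.45·0.6279 + 0.75·0.3721) ≈ 0.5031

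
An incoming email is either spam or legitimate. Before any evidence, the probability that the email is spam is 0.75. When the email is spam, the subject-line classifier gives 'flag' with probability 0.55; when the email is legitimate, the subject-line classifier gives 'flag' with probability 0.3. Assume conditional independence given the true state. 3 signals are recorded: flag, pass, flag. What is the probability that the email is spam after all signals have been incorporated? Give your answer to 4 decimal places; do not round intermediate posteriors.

0.8663

After 'flag': P(spam) = 0.55·0.7500 / (0.55·0.7500 + 0.3·0.2500) ≈ 0.8462
After 'pass': P(spam) = 0.45·0.8462 / (0.45·0.8462 + 0.7·0.1538) ≈ 0.7795
After 'flag': P(spam) = 0.55·0.7795 / (0.55·0.7795 + 0.3·0.2205) ≈ 0.8663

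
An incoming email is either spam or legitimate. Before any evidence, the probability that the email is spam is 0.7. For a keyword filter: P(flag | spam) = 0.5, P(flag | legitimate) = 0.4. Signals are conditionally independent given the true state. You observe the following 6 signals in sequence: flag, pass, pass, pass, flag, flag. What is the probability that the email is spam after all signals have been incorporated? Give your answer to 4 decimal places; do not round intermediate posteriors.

0.7251

After 'flag': P(spam) = 0.5·0.7000 / (0.5·0.7000 + 0.4·0.3000) ≈ 0.7447
After 'pass': P(spam) = 0.5·0.7447 / (0.5·0.7447 + 0.6·0.2553) ≈ 0.7085
After 'pass': P(spam) = 0.5·0.7085 / (0.5·0.7085 + 0.6·0.2915) ≈ 0.6695
After 'pass': P(spam) = 0.5·0.6695 / (0.5·0.6695 + 0.6·0.3305) ≈ 0.6280
After 'flag': P(spam) = 0.5·0.6280 / (0.5·0.6280 + 0.4·0.3720) ≈ 0.6784
After 'flag': P(spam) = 0.5·0.6784 / (0.5·0.6784 + 0.4·0.3216) ≈ 0.7251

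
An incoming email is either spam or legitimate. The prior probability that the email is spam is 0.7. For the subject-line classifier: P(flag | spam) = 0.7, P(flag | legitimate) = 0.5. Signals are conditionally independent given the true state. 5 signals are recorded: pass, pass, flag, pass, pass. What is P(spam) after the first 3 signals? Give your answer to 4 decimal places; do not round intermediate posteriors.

After 'pass': P(spam) = 0.3·0.7000 / (0.3·0.7000 + 0.5·0.3000) ≈ 0.5833
After 'pass': P(spam) = 0.3·0.5833 / (0.3·0.5833 + 0.5·0.4167) ≈ 0.4565
After 'flag': P(spam) = 0.7·0.4565 / (0.7·0.4565 + 0.5·0.5435) ≈ 0.5404

0.5404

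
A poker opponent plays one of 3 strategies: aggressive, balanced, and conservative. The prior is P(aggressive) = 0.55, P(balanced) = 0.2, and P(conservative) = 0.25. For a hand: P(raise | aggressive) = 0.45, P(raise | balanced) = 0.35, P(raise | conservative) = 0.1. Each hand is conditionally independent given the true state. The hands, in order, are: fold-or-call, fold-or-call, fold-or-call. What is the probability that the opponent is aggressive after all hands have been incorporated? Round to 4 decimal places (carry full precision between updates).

Apply Bayes' rule sequentially, carrying P(aggressive) forward.
After 'fold-or-call': normaliser = 0.55·0.5500 + 0.65·0.2000 + 0.9·0.2500; P(aggressive) ≈ 0.4601, P(balanced) ≈ 0.1977, P(conservative) ≈ 0.3422
After 'fold-or-call': normaliser = 0.55·0.4601 + 0.65·0.1977 + 0.9·0.3422; P(aggressive) ≈ 0.3670, P(balanced) ≈ 0.1864, P(conservative) ≈ 0.4467
After 'fold-or-call': normaliser = 0.55·0.3670 + 0.65·0.1864 + 0.9·0.4467; P(aggressive) ≈ 0.2784, P(balanced) ≈ 0.1671, P(conservative) ≈ 0.5545

0.2784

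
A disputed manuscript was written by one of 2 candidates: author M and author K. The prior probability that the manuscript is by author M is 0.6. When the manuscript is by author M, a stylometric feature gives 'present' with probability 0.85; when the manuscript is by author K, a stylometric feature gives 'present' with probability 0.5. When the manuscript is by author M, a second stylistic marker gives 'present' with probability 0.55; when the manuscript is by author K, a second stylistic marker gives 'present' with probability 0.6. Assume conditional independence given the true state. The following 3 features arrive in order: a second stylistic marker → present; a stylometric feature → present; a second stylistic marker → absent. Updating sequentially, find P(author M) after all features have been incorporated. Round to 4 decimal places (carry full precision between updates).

After a second stylistic marker='present': P(author M) = 0.55·0.6000 / (0.55·0.6000 + 0.6·0.4000) ≈ 0.5789
After a stylometric feature='present': P(author M) = 0.85·0.5789 / (0.85·0.5789 + 0.5·0.4211) ≈ 0.7004
After a second stylistic marker='absent': P(author M) = 0.45·0.7004 / (0.45·0.7004 + 0.4·0.2996) ≈ 0.7245

0.7245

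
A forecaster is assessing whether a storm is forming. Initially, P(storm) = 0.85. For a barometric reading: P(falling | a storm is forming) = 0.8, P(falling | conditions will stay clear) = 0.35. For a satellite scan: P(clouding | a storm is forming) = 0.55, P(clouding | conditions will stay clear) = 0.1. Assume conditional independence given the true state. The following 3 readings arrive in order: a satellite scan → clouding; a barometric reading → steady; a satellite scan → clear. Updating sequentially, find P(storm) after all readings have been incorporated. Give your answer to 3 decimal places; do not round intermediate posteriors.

0.827

After a satellite scan='clouding': P(storm) = 0.55·0.8500 / (0.55·0.8500 + 0.1·0.1500) ≈ 0.9689
After a barometric reading='steady': P(storm) = 0.2·0.9689 / (0.2·0.9689 + 0.65·0.0311) ≈ 0.9056
After a satellite scan='clear': P(storm) = 0.45·0.9056 / (0.45·0.9056 + 0.9·0.0944) ≈ 0.8274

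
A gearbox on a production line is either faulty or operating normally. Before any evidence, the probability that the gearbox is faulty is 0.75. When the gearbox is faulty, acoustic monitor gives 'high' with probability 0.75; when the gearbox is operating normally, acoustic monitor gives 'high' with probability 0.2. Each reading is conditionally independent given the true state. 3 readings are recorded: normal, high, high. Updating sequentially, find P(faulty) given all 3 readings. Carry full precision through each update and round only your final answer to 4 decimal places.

Each posterior becomes the prior for the next update.
After 'normal': P(faulty) = 0.25·0.7500 / (0.25·0.7500 + 0.8·0.2500) ≈ 0.4839
After 'high': P(faulty) = 0.75·0.4839 / (0.75·0.4839 + 0.2·0.5161) ≈ 0.7785
After 'high': P(faulty) = 0.75·0.7785 / (0.75·0.7785 + 0.2·0.2215) ≈ 0.9295

0.9295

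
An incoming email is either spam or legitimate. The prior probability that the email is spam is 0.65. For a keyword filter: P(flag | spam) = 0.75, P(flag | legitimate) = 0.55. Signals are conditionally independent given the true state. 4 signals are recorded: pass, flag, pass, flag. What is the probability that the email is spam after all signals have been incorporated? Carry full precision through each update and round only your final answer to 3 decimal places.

0.516

After 'pass': P(spam) = 0.25·0.6500 / (0.25·0.6500 + 0.45·0.3500) ≈ 0.5078
After 'flag': P(spam) = 0.75·0.5078 / (0.75·0.5078 + 0.55·0.4922) ≈ 0.5845
After 'pass': P(spam) = 0.25·0.5845 / (0.25·0.5845 + 0.45·0.4155) ≈ 0.4387
After 'flag': P(spam) = 0.75·0.4387 / (0.75·0.4387 + 0.55·0.5613) ≈ 0.5159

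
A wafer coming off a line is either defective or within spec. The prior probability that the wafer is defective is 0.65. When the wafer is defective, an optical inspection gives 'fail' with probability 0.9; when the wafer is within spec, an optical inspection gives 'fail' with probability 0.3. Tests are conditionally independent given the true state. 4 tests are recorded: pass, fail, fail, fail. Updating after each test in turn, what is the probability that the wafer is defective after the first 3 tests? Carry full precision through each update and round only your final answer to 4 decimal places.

After 'pass': P(defective) = 0.1·0.6500 / (0.1·0.6500 + 0.7·0.3500) ≈ 0.2097
After 'fail': P(defective) = 0.9·0.2097 / (0.9·0.2097 + 0.3·0.7903) ≈ 0.4432
After 'fail': P(defective) = 0.9·0.4432 / (0.9·0.4432 + 0.3·0.5568) ≈ 0.7048

0.7048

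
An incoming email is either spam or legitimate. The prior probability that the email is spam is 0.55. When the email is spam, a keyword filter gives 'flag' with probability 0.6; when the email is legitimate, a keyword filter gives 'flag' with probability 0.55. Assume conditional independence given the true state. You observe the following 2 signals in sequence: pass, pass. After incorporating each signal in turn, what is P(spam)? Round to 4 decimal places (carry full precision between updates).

0.4913

Apply Bayes' rule sequentially, carrying P(spam) forward.
After 'pass': P(spam) = 0.4·0.5500 / (0.4·0.5500 + 0.45·0.4500) ≈ 0.5207
After 'pass': P(spam) = 0.4·0.5207 / (0.4·0.5207 + 0.45·0.4793) ≈ 0.4913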